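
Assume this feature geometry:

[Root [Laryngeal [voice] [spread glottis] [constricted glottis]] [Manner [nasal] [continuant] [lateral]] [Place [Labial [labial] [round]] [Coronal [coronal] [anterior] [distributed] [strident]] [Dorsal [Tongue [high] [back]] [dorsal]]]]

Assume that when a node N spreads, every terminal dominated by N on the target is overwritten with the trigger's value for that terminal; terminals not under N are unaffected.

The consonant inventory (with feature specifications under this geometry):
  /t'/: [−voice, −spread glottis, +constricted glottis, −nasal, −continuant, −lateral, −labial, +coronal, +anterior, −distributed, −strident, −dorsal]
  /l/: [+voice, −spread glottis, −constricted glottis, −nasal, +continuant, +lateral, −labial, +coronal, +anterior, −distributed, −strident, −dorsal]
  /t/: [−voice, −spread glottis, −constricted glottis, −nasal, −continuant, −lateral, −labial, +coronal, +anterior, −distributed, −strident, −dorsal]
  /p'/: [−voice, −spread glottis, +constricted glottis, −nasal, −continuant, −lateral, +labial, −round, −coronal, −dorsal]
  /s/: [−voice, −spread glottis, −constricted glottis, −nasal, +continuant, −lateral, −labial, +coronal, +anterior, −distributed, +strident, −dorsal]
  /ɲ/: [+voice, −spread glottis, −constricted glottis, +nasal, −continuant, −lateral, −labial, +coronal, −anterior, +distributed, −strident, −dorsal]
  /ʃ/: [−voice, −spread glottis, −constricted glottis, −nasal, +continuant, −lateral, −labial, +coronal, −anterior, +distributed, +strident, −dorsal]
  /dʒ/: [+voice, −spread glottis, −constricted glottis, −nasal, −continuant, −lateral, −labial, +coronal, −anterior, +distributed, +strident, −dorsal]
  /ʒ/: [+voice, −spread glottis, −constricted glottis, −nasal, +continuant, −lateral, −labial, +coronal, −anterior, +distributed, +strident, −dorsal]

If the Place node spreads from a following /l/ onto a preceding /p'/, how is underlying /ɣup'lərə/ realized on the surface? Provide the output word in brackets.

Terminals under Place in this geometry: [labial], [round], [coronal], [anterior], [distributed], [strident], [high], [back], [dorsal].
After delinking /p'/'s Place and linking /l/'s, the affected terminals become [−labial], [+coronal], [+anterior], [−distributed], [−strident], [−dorsal]; [voice], [spread glottis], [constricted glottis], … (outside Place) are retained from /p'/.
The resulting bundle matches /t'/ in the inventory; substituting it for /p'/ gives [ɣut'lərə].

[ɣut'lərə]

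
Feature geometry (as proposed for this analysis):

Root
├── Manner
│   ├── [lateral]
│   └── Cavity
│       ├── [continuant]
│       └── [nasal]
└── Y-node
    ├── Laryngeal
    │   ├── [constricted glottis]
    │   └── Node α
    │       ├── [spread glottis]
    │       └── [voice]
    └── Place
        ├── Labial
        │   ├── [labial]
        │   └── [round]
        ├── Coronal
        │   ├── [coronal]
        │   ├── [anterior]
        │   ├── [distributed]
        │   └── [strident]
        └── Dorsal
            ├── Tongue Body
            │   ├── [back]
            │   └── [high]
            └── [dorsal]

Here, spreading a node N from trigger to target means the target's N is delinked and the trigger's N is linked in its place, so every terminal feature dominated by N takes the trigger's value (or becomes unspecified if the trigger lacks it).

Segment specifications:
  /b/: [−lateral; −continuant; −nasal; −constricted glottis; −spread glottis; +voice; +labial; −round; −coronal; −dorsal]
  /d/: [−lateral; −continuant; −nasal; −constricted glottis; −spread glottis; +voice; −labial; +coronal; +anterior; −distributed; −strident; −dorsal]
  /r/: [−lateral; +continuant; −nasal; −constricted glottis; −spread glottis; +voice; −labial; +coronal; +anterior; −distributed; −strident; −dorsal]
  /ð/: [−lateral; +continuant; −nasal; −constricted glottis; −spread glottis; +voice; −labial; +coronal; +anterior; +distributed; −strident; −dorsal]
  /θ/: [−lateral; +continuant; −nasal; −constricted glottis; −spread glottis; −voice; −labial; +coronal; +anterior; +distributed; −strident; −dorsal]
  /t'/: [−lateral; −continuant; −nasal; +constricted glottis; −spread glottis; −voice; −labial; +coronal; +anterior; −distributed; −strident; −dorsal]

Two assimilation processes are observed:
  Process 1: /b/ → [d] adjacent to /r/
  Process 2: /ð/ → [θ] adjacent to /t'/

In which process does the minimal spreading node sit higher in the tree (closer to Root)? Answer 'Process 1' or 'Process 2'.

Process 1

In Process 1, [labial], [round], [coronal], [anterior], [distributed], [strident] change, so the minimal spreading node is Place at depth 2.
Process 2: the feature that changes is [voice]; the minimal node is [voice] (depth 4).
Place is closer to Root than [voice], so Process 1 spreads the higher node.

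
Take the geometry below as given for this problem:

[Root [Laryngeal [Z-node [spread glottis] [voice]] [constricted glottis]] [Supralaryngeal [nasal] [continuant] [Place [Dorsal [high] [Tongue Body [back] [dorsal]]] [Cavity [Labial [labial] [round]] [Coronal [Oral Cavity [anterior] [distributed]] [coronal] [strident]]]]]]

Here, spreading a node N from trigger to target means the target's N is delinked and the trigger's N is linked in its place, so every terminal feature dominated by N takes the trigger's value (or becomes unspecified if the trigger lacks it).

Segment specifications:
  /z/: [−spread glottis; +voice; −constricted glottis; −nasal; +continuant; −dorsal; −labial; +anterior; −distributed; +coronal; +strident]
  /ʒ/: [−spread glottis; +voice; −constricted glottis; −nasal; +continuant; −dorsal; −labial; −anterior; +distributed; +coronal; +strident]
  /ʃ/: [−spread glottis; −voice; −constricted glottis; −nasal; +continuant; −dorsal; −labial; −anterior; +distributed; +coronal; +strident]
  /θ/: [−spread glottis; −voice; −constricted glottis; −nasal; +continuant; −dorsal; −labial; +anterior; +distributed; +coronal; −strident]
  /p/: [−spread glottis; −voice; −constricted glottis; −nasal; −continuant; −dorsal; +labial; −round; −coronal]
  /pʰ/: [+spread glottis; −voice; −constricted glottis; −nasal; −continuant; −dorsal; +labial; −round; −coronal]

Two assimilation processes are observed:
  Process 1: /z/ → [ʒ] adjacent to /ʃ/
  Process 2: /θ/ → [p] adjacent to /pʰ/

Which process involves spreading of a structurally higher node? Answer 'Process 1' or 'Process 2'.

Process 2

Process 1: the features that change are [anterior], [distributed]; the minimal node is Oral Cavity (depth 5).
Process 2: the features that change are [continuant], [labial], [round], [coronal], [anterior], [distributed], [strident]; the minimal node is Supralaryngeal (depth 1).
Depth 1 < depth 5; Process 2 involves the structurally higher constituent Supralaryngeal.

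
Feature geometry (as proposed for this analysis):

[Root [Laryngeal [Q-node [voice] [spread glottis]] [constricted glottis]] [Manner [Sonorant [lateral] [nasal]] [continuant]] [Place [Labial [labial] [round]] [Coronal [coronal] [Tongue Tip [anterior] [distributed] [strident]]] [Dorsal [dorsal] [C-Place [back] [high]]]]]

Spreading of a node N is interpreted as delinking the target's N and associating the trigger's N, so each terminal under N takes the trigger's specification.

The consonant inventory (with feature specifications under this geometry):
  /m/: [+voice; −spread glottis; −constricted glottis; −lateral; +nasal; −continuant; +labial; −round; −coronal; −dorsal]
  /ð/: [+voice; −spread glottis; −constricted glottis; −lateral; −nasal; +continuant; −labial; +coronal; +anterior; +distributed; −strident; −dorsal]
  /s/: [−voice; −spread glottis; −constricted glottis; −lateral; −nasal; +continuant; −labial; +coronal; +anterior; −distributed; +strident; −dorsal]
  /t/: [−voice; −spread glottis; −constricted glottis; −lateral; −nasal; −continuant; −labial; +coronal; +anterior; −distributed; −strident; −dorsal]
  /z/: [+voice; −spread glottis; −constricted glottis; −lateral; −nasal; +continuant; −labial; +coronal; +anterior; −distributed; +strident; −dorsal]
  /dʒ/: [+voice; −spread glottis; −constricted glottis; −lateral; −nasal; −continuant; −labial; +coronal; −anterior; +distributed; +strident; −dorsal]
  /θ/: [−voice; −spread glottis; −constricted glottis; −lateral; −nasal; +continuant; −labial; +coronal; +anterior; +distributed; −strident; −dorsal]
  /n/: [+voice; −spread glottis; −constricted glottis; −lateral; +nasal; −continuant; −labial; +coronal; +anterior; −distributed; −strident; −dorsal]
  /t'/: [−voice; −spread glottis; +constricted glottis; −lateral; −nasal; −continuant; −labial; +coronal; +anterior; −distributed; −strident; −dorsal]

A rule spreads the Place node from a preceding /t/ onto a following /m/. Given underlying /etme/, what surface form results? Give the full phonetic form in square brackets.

Place immediately or transitively dominates [labial], [round], [coronal], [anterior], [distributed], [strident], [dorsal], [back], [high].
After delinking /m/'s Place and linking /t/'s, the affected terminals become [−labial], [+coronal], [+anterior], [−distributed], [−strident], [−dorsal]; [voice], [spread glottis], [constricted glottis], … (outside Place) are retained from /m/.
This feature bundle is that of [n], so /etme/ surfaces as [etne].

[etne]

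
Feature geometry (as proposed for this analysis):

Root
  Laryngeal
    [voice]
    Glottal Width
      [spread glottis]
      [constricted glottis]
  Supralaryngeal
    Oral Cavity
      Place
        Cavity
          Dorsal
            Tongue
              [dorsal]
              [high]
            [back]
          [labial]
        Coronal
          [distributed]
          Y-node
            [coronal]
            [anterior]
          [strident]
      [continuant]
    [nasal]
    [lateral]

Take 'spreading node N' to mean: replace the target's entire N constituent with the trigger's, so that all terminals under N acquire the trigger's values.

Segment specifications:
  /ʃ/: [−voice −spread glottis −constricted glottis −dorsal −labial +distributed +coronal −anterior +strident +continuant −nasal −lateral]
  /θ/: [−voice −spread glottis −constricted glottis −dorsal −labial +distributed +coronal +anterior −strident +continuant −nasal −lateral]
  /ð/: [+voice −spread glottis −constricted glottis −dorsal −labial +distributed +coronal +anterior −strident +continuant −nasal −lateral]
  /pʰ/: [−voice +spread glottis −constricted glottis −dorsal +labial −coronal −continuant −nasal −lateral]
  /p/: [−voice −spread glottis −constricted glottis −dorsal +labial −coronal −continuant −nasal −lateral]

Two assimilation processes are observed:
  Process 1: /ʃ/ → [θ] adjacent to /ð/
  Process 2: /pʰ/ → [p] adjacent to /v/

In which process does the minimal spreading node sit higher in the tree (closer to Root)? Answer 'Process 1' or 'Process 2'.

Process 1 alters [anterior], [strident]; the lowest common ancestor is Coronal (depth 4 from Root).
Process 2 alters [spread glottis]; the lowest dominating node is [spread glottis] (depth 3 from Root).
Depth 3 < depth 4; Process 2 involves the structurally higher constituent [spread glottis].

Process 2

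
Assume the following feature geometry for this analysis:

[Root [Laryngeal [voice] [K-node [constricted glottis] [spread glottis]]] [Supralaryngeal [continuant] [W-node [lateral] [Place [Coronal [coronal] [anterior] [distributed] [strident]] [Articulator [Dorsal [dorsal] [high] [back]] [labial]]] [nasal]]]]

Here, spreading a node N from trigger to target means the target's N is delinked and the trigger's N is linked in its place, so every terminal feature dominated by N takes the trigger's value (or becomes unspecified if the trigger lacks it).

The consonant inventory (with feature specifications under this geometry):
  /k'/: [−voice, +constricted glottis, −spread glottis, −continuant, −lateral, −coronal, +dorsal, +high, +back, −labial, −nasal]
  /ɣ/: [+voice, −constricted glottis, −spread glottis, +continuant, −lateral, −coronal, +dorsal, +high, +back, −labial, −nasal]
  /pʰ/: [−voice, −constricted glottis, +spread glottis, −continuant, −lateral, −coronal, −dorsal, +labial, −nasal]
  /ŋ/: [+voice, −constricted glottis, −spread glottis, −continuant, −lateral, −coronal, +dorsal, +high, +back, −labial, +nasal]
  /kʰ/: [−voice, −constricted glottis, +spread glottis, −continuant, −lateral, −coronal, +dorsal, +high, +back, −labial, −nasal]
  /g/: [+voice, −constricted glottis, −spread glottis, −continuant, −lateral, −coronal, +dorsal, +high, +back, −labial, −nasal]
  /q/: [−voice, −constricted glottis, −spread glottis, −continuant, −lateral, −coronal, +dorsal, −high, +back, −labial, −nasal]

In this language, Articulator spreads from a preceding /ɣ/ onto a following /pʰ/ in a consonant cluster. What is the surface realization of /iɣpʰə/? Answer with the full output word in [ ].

Articulator immediately or transitively dominates [dorsal], [high], [back], [labial].
The target acquires /ɣ/'s values for everything under Articulator — [+dorsal], [+high], [+back], [−labial] — while keeping its own [voice], [constricted glottis], [spread glottis], ….
The resulting bundle matches /kʰ/ in the inventory; substituting it for /pʰ/ gives [iɣkʰə].

[iɣkʰə]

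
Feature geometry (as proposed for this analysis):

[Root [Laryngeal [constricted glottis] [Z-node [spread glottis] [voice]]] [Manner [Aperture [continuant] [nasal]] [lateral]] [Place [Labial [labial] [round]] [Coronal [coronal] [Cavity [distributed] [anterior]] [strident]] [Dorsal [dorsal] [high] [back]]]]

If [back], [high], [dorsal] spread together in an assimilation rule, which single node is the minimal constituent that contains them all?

Dorsal

[back]: Root / Place / Dorsal / [back].
[high]: Root / Place / Dorsal / [high].
[dorsal]: Root / Place / Dorsal / [dorsal].
Dorsal is the lowest common ancestor — every listed feature sits under it, and no single subconstituent of Dorsal covers them all.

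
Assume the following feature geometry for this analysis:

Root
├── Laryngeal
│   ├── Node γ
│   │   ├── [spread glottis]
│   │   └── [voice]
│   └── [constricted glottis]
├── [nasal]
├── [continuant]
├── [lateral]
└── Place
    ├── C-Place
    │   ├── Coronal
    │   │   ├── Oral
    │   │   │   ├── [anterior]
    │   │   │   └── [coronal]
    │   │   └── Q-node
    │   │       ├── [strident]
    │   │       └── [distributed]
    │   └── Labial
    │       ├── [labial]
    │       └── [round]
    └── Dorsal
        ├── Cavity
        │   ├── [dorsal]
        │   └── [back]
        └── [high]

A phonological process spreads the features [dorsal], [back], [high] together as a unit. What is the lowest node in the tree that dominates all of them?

[dorsal]: Root → Place → Dorsal → Cavity → [dorsal].
[back] lies under Cavity (below Place).
[high]: Root → Place → Dorsal → [high].
The listed terminals split across distinct daughters of Dorsal, so Dorsal itself is the smallest node containing them all.

Dorsal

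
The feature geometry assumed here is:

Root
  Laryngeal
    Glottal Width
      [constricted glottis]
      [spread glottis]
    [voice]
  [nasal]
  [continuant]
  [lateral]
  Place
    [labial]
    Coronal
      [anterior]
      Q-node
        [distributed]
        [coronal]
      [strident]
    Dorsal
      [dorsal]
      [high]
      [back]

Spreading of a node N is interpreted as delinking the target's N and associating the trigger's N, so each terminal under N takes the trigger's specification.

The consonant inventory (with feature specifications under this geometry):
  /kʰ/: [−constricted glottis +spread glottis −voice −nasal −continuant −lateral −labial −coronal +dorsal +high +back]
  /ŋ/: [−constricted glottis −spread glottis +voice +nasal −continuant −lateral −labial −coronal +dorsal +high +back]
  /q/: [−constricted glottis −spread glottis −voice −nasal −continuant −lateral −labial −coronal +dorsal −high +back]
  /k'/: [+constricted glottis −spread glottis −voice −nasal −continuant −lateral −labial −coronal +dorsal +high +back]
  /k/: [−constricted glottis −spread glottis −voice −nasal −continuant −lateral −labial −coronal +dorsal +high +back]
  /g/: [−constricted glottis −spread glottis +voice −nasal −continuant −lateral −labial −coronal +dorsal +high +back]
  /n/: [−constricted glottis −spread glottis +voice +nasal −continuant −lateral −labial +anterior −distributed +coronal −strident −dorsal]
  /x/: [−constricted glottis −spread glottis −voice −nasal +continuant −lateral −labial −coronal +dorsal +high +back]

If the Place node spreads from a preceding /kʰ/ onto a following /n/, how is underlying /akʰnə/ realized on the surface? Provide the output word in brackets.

[akʰŋə]

Place immediately or transitively dominates [labial], [anterior], [distributed], [coronal], [strident], [dorsal], [high], [back].
The target acquires /kʰ/'s values for everything under Place — [−labial], [−coronal], [+dorsal], [+high], [+back] — while keeping its own [constricted glottis], [spread glottis], [voice], ….
This feature bundle is that of [ŋ], so /akʰnə/ surfaces as [akʰŋə].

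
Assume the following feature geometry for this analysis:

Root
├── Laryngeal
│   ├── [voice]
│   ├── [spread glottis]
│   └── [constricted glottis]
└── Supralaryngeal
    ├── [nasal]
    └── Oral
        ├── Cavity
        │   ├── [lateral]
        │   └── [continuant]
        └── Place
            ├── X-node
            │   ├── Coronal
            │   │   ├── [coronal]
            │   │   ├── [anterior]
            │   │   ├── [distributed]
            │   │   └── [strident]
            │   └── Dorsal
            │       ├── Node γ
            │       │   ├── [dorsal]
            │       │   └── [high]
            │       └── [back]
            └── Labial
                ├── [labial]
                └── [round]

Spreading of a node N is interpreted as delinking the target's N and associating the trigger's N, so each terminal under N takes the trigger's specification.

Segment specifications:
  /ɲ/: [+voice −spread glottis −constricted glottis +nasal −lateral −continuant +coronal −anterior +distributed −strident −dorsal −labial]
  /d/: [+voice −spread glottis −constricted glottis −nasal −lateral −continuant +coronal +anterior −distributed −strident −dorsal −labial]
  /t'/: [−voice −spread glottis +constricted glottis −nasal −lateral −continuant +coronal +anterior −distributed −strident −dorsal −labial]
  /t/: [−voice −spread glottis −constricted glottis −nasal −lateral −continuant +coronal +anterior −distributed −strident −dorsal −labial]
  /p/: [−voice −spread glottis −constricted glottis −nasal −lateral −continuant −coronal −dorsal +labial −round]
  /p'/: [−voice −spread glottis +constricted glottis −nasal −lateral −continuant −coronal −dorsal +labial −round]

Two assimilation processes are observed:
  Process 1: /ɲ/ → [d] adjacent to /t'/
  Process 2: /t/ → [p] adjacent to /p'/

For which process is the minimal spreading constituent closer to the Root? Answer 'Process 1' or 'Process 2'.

Process 1

Process 1: the features that change are [nasal], [anterior], [distributed]; the minimal node is Supralaryngeal (depth 1).
Process 2 alters [labial], [round], [coronal], [anterior], [distributed], [strident]; the lowest common ancestor is Place (depth 3 from Root).
Depth 1 < depth 3; Process 1 involves the structurally higher constituent Supralaryngeal.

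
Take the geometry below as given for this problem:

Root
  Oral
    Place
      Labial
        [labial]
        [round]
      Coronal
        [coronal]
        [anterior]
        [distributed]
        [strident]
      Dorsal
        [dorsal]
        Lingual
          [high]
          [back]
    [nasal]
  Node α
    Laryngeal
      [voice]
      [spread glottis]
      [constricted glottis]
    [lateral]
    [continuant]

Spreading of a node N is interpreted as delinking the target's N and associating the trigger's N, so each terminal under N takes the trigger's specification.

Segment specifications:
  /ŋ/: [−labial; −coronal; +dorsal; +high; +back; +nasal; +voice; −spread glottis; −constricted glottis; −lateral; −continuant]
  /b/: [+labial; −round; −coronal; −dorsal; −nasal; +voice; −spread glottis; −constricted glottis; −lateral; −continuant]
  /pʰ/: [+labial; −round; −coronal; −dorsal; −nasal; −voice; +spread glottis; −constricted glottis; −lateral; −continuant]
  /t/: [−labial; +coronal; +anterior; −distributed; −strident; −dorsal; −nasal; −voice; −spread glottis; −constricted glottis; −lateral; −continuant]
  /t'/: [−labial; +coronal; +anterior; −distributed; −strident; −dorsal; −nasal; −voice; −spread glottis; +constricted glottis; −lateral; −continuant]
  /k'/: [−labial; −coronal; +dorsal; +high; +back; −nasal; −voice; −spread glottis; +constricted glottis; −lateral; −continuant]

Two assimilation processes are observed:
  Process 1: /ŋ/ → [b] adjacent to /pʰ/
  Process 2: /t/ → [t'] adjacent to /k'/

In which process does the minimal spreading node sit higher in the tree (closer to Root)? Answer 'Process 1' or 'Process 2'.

Process 1: the features that change are [nasal], [labial], [round], [dorsal], [high], [back]; the minimal node is Oral (depth 1).
Process 2 alters [constricted glottis]; the lowest dominating node is [constricted glottis] (depth 3 from Root).
Oral (depth 1) sits above [constricted glottis] (depth 3), making Process 1 the one with the higher spreading node.

Process 1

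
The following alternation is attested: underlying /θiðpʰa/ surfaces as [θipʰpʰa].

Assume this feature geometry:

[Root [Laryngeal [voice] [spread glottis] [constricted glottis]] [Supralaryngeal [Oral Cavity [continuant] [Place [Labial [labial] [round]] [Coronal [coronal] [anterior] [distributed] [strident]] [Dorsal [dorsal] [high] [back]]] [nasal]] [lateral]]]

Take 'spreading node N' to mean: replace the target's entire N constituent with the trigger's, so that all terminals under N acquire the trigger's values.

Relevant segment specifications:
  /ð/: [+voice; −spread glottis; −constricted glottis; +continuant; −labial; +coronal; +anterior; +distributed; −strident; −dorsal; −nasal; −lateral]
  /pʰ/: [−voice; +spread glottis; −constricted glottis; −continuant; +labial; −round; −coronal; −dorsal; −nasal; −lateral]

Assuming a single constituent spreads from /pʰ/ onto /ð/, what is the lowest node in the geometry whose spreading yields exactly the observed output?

Root

/ð/ and [pʰ] differ in [voice], [spread glottis], [continuant], [labial], [round], [coronal], [anterior], [distributed], [strident]; every other specified feature is identical.
The smallest constituent containing every changed terminal is Root — each of its daughters lacks at least one of the affected features.
Spreading Root from /pʰ/ overwrites each of those terminals with /pʰ/'s values, yielding exactly [pʰ].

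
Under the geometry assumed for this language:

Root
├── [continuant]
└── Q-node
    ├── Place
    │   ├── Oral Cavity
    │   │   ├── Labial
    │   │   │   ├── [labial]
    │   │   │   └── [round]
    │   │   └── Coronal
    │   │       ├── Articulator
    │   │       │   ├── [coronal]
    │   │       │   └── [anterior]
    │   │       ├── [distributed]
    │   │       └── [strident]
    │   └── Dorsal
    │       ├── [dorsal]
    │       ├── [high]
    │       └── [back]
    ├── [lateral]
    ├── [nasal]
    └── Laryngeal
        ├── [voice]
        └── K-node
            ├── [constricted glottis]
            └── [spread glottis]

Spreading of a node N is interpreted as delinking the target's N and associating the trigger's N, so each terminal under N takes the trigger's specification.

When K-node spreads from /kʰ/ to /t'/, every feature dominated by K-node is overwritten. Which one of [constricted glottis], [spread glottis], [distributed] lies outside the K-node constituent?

K-node dominates exactly [constricted glottis], [spread glottis].
[spread glottis], [constricted glottis] all lie under K-node, so they are overwritten when K-node spreads.
[distributed] attaches under Coronal, not under K-node, so /t'/ retains its own value for [distributed].

[distributed]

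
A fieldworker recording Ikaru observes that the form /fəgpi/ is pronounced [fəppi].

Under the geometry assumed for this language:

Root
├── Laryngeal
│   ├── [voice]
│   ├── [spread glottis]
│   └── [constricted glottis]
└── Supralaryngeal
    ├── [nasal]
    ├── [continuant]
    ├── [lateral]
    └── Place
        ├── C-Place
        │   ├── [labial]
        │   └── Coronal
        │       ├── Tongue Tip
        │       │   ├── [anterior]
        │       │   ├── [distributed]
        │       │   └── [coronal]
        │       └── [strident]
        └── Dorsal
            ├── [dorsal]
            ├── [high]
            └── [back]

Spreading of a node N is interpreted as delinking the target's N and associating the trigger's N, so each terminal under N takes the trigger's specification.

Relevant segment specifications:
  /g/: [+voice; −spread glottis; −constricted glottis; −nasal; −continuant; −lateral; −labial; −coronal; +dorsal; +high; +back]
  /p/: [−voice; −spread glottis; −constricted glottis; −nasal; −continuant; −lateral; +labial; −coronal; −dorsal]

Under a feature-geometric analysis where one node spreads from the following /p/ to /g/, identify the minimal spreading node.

Root

Comparing /g/ with its surface form [p], the features that change are [voice], [labial], [dorsal], [high], [back].
In this geometry the lowest node dominating all of them is Root: every daughter of Root dominates only a proper subset, so no lower node suffices.
Delinking /g/'s Root and associating /p/'s Root gives precisely the feature bundle of [p].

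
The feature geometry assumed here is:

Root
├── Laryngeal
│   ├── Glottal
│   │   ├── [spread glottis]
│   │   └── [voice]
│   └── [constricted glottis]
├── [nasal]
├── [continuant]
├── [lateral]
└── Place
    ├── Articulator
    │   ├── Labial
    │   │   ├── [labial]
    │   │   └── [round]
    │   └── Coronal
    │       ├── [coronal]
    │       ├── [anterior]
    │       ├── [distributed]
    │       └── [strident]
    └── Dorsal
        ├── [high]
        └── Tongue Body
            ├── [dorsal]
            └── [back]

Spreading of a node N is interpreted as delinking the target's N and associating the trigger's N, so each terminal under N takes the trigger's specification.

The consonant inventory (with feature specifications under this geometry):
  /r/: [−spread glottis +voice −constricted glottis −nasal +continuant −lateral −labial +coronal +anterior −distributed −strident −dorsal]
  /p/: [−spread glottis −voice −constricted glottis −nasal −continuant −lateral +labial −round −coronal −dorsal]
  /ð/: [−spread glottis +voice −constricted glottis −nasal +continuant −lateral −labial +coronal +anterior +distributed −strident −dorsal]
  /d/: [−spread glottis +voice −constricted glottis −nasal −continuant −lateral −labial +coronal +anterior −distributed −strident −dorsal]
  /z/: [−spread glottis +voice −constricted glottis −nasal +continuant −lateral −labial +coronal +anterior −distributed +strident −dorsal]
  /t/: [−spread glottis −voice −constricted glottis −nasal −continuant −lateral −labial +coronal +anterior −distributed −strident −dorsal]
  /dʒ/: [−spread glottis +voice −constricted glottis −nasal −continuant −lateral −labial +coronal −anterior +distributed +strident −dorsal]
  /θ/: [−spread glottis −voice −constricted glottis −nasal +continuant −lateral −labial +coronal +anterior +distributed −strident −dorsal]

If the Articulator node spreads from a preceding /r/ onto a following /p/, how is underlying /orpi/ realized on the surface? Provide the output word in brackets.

[orti]

Articulator immediately or transitively dominates [labial], [round], [coronal], [anterior], [distributed], [strident].
The target acquires /r/'s values for everything under Articulator — [−labial], [+coronal], [+anterior], [−distributed], [−strident] — while keeping its own [spread glottis], [voice], [constricted glottis], ….
The resulting bundle matches /t/ in the inventory; substituting it for /p/ gives [orti].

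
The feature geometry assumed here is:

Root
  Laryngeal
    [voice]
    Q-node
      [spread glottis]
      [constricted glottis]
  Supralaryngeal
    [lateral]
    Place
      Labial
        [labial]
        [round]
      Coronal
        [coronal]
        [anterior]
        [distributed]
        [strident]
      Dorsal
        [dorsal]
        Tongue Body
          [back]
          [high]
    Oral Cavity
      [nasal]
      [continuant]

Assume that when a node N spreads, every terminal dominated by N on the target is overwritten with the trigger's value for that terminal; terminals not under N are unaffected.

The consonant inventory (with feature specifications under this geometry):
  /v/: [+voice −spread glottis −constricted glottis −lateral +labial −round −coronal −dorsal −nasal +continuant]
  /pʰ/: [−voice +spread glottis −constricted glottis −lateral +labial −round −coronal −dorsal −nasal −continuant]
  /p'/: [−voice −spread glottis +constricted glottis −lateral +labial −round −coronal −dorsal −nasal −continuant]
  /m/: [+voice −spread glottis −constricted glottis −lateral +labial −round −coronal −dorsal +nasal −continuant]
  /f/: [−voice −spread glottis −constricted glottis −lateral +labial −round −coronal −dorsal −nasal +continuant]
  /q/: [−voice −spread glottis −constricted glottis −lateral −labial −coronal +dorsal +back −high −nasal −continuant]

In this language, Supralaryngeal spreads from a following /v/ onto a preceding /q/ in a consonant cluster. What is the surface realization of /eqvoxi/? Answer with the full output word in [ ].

Supralaryngeal immediately or transitively dominates [lateral], [labial], [round], [coronal], [anterior], [distributed], [strident], [dorsal], [back], [high], [nasal], [continuant].
After delinking /q/'s Supralaryngeal and linking /v/'s, the affected terminals become [−lateral], [+labial], [−round], [−coronal], [−dorsal], [−nasal], [+continuant]; [voice], [spread glottis], [constricted glottis] (outside Supralaryngeal) are retained from /q/.
Among the inventory, only /f/ has exactly this specification, giving the surface form [efvoxi].

[efvoxi]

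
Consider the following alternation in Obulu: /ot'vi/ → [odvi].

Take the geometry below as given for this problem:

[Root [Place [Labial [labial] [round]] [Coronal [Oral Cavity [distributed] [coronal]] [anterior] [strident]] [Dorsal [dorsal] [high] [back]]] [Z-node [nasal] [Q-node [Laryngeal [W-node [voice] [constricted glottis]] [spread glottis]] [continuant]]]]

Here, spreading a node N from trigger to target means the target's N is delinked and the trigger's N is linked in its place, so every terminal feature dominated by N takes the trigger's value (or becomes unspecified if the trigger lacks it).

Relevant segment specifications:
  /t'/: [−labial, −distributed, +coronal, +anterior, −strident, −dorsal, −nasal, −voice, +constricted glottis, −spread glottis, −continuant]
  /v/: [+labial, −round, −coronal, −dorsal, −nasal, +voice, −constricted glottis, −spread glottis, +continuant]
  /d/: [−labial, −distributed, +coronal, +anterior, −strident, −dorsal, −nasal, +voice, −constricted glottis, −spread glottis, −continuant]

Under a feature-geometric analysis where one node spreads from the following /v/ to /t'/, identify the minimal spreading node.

W-node

Comparing /t'/ with its surface form [d], the features that change are [voice], [constricted glottis].
The smallest constituent containing every changed terminal is W-node — each of its daughters lacks at least one of the affected features.
Spreading W-node from /v/ overwrites each of those terminals with /v/'s values, yielding exactly [d].
[coronal], [labial] stay as in /t'/ although /v/ differs there, so no node dominating them spread; among the remaining candidates W-node is the lowest that derives the output.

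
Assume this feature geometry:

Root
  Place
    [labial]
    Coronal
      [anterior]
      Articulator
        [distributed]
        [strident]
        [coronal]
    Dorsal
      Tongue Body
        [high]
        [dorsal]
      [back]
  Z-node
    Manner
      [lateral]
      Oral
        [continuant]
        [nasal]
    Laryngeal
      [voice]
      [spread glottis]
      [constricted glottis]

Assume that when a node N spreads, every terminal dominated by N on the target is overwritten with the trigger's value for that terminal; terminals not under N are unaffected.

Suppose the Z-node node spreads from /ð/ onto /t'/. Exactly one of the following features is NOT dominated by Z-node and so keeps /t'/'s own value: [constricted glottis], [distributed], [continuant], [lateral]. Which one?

The terminals dominated by Z-node are [lateral], [continuant], [nasal], [voice], [spread glottis], [constricted glottis].
Of the listed options, [lateral], [continuant], [constricted glottis] are among these and would be overwritten by spreading Z-node.
But [distributed] is a dependent of Articulator, outside Z-node; it is therefore untouched by the spreading.

[distributed]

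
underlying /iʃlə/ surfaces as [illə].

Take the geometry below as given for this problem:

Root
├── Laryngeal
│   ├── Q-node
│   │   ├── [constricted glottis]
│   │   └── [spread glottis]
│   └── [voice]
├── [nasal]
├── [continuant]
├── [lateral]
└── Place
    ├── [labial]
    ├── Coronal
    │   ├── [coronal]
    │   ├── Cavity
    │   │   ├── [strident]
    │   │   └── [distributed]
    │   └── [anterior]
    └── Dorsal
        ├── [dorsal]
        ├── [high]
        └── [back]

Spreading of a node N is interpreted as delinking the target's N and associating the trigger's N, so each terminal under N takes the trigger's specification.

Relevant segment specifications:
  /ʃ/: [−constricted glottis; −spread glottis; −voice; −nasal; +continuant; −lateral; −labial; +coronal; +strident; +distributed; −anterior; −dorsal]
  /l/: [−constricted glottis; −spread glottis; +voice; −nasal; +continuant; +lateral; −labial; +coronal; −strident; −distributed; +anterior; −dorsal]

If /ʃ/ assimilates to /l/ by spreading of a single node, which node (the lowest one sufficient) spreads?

Root

Comparing /ʃ/ with its surface form [l], the features that change are [voice], [lateral], [anterior], [distributed], [strident].
The smallest constituent containing every changed terminal is Root — each of its daughters lacks at least one of the affected features.
If Root spreads, every terminal under it takes /l/'s value, producing [l] as observed.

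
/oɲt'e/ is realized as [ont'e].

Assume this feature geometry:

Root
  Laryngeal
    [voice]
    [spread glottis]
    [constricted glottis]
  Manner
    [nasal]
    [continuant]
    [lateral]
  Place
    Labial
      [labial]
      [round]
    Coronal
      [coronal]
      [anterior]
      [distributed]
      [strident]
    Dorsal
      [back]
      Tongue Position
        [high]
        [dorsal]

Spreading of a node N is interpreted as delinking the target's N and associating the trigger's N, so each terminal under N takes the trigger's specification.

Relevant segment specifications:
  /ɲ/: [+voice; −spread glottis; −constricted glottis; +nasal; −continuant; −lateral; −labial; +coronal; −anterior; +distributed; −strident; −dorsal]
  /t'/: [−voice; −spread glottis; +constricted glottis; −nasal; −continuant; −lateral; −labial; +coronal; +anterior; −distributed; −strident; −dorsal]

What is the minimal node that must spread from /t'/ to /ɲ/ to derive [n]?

Feature comparison: [anterior], [distributed] differ between /ɲ/ and [n]; the remaining terminals match.
In this geometry the lowest node dominating all of them is Coronal: every daughter of Coronal dominates only a proper subset, so no lower node suffices.
Delinking /ɲ/'s Coronal and associating /t'/'s Coronal gives precisely the feature bundle of [n].
Features on which the two segments disagree outside Coronal, such as [voice], [constricted glottis], are unchanged — nothing dominating them spread, and Coronal is the minimal sufficient constituent.

Coronal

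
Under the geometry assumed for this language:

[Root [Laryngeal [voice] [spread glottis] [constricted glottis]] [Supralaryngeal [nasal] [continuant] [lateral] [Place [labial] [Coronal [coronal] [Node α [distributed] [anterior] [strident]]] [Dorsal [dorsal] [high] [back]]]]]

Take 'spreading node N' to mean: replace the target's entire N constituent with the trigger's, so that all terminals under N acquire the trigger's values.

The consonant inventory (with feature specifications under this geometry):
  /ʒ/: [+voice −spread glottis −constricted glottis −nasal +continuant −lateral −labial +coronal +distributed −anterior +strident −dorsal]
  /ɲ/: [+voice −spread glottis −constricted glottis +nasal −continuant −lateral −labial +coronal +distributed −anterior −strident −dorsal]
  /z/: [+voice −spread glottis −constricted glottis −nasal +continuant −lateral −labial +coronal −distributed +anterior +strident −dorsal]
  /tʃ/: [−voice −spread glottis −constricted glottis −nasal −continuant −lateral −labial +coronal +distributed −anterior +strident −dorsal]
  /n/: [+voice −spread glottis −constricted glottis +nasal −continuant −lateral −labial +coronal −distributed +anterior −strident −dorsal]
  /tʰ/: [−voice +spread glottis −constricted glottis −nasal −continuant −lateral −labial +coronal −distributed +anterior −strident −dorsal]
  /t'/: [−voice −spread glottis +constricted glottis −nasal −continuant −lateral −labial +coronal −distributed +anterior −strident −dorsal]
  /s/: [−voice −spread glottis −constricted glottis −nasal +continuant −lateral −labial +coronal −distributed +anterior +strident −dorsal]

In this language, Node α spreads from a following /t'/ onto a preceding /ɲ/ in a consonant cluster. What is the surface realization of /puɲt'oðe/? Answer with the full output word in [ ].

[punt'oðe]

Node α immediately or transitively dominates [distributed], [anterior], [strident].
Spreading Node α from /t'/ onto /ɲ/ replaces those values with /t'/'s: [−distributed], [+anterior], [−strident]. Features outside Node α ([voice], [spread glottis], [constricted glottis], …) stay as in /ɲ/.
The resulting bundle matches /n/ in the inventory; substituting it for /ɲ/ gives [punt'oðe].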